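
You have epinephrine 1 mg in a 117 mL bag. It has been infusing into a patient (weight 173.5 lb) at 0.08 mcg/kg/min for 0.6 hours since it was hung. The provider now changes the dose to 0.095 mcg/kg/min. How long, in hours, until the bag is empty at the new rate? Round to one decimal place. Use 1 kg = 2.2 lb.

Initial rate:
Weight = 173.5 lb ÷ 2.2 lb/kg = 78.86364 kg
Dose = 0.08 mcg/kg/min × 78.86364 kg = 6.309091 mcg/min
6.309091 mcg/min × 60 min/hr = 378.5455 mcg/hr
Concentration = 1 mg ÷ 117 mL = 0.008547009 mg/mL = 8.547009 mcg/mL
Rate = 378.5455 mcg/hr ÷ 8.547009 mcg/mL = 44.28982 mL/hr
Volume infused so far = 44.28982 mL/hr × 0.6 hr = 26.57389 mL
Volume remaining = 117 − 26.57389 = 90.42611 mL
New rate:
Dose = 0.095 mcg/kg/min × 78.86364 kg = 7.492045 mcg/min
7.492045 mcg/min × 60 min/hr = 449.5227 mcg/hr
Rate = 449.5227 mcg/hr ÷ 8.547009 mcg/mL = 52.59416 mL/hr
Time remaining = 90.42611 mL ÷ 52.59416 mL/hr = 1.719318 hr

1.7 hours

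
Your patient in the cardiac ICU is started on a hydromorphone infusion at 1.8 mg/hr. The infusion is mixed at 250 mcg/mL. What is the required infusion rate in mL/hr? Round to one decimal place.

Concentration = 250 mcg/mL = 0.25 mg/mL
Rate = 1.8 mg/hr ÷ 0.25 mg/mL = 7.2 mL/hr

7.2 mL/hr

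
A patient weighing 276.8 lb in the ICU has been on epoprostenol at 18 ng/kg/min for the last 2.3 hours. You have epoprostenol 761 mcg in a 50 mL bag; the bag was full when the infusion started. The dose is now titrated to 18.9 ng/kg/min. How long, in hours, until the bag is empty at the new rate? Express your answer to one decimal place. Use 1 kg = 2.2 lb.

Initial rate:
Weight = 276.8 lb ÷ 2.2 lb/kg = 125.8182 kg
Dose = 18 ng/kg/min × 125.8182 kg = 2264.727 ng/min
2264.727 ng/min × 60 min/hr = 135883.6 ng/hr
Concentration = 761 mcg ÷ 50 mL = 15.22 mcg/mL = 15220 ng/mL
Rate = 135883.6 ng/hr ÷ 15220 ng/mL = 8.927966 mL/hr
Volume infused so far = 8.927966 mL/hr × 2.3 hr = 20.53432 mL
Volume remaining = 50 − 20.53432 = 29.46568 mL
New rate:
Dose = 18.9 ng/kg/min × 125.8182 kg = 2377.964 ng/min
2377.964 ng/min × 60 min/hr = 142677.8 ng/hr
Rate = 142677.8 ng/hr ÷ 15220 ng/mL = 9.374364 mL/hr
Time remaining = 29.46568 mL ÷ 9.374364 mL/hr = 3.143219 hr

3.1 hours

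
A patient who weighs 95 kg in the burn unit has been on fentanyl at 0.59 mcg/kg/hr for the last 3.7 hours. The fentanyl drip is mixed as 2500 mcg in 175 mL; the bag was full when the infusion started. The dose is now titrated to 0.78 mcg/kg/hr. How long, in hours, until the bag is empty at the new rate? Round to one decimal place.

30.9 hours

Initial rate:
Dose = 0.59 mcg/kg/hr × 95 kg = 56.05 mcg/hr
Concentration = 2500 mcg ÷ 175 mL = 14.28571 mcg/mL
Rate = 56.05 mcg/hr ÷ 14.28571 mcg/mL = 3.9235 mL/hr
Volume infused so far = 3.9235 mL/hr × 3.7 hr = 14.51695 mL
Volume remaining = 175 − 14.51695 = 160.483 mL
New rate:
Dose = 0.78 mcg/kg/hr × 95 kg = 74.1 mcg/hr
Rate = 74.1 mcg/hr ÷ 14.28571 mcg/mL = 5.187 mL/hr
Time remaining = 160.483 mL ÷ 5.187 mL/hr = 30.93947 hr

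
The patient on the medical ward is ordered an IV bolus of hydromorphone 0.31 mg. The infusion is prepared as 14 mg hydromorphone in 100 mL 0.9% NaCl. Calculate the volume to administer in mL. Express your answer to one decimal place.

2.2 mL

Concentration = 14 mg ÷ 100 mL = 0.14 mg/mL
Volume = 0.31 mg ÷ 0.14 mg/mL = 2.214286 mL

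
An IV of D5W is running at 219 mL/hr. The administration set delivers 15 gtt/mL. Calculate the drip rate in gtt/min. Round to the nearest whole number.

55 gtt/min

219 mL/hr ÷ 60 min/hr = 3.65 mL/min
3.65 mL/min × 15 gtt/mL = 54.75 gtt/min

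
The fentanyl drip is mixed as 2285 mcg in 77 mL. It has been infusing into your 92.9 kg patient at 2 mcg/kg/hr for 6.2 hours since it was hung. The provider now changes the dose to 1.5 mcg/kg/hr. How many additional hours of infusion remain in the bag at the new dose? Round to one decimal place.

Initial rate:
Dose = 2 mcg/kg/hr × 92.9 kg = 185.8 mcg/hr
Concentration = 2285 mcg ÷ 77 mL = 29.67532 mcg/mL
Rate = 185.8 mcg/hr ÷ 29.67532 mcg/mL = 6.261094 mL/hr
Volume infused so far = 6.261094 mL/hr × 6.2 hr = 38.81878 mL
Volume remaining = 77 − 38.81878 = 38.18122 mL
New rate:
Dose = 1.5 mcg/kg/hr × 92.9 kg = 139.35 mcg/hr
Rate = 139.35 mcg/hr ÷ 29.67532 mcg/mL = 4.695821 mL/hr
Time remaining = 38.18122 mL ÷ 4.695821 mL/hr = 8.130893 hr

8.1 hours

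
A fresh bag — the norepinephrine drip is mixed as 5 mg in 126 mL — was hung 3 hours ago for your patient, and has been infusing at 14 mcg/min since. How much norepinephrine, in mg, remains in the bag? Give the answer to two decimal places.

2.48 mg

14 mcg/min × 60 min/hr = 840 mcg/hr
Concentration = 5 mg ÷ 126 mL = 0.03968254 mg/mL = 39.68254 mcg/mL
Rate = 840 mcg/hr ÷ 39.68254 mcg/mL = 21.168 mL/hr
Volume infused = 21.168 mL/hr × 3 hr = 63.504 mL
Volume remaining = 126 − 63.504 = 62.496 mL
Drug remaining = 62.496 mL × 39.68254 mcg/mL = 2480 mcg = 2.48 mg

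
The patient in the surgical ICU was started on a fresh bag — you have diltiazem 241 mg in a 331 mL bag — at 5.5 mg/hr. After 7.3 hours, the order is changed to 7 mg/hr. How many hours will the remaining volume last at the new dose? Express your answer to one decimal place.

28.7 hours

Initial rate:
Concentration = 241 mg ÷ 331 mL = 0.7280967 mg/mL
Rate = 5.5 mg/hr ÷ 0.7280967 mg/mL = 7.553942 mL/hr
Volume infused so far = 7.553942 mL/hr × 7.3 hr = 55.14378 mL
Volume remaining = 331 − 55.14378 = 275.8562 mL
New rate:
Rate = 7 mg/hr ÷ 0.7280967 mg/mL = 9.614108 mL/hr
Time remaining = 275.8562 mL ÷ 9.614108 mL/hr = 28.69286 hr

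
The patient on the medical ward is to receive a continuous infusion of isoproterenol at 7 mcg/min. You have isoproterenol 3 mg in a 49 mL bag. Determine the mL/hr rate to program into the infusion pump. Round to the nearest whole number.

7 mcg/min × 60 min/hr = 420 mcg/hr
Concentration = 3 mg ÷ 49 mL = 0.06122449 mg/mL = 61.22449 mcg/mL
Rate = 420 mcg/hr ÷ 61.22449 mcg/mL = 6.86 mL/hr

7 mL/hr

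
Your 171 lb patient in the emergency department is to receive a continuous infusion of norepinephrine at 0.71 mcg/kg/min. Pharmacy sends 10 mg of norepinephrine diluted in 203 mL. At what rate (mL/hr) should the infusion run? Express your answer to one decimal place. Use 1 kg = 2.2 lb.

67.2 mL/hr

Weight = 171 lb ÷ 2.2 lb/kg = 77.72727 kg
Dose = 0.71 mcg/kg/min × 77.72727 kg = 55.18636 mcg/min
55.18636 mcg/min × 60 min/hr = 3311.182 mcg/hr
Concentration = 10 mg ÷ 203 mL = 0.04926108 mg/mL = 49.26108 mcg/mL
Rate = 3311.182 mcg/hr ÷ 49.26108 mcg/mL = 67.21699 mL/hr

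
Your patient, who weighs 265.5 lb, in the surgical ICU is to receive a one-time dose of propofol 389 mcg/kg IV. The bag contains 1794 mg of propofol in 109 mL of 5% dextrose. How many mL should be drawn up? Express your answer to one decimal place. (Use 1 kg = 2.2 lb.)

2.9 mL

Weight = 265.5 lb ÷ 2.2 lb/kg = 120.6818 kg
Dose = 389 mcg/kg × 120.6818 kg = 46945.23 mcg
Concentration = 1794 mg ÷ 109 mL = 16.45872 mg/mL = 16458.72 mcg/mL
Volume = 46945.23 mcg ÷ 16458.72 mcg/mL = 2.852302 mL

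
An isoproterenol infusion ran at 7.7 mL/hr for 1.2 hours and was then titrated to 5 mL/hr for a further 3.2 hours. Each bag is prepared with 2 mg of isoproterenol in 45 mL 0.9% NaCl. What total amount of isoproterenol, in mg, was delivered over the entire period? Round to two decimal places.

1.12 mg

Concentration = 2 mg ÷ 45 mL = 0.04444444 mg/mL
Stage 1: 7.7 mL/hr × 1.2 hr = 9.24 mL → 9.24 mL × 0.04444444 mg/mL = 0.4106667 mg
Stage 2: 5 mL/hr × 3.2 hr = 16 mL → 16 mL × 0.04444444 mg/mL = 0.7111111 mg
Total = 0.4106667 + 0.7111111 = 1.121778 mg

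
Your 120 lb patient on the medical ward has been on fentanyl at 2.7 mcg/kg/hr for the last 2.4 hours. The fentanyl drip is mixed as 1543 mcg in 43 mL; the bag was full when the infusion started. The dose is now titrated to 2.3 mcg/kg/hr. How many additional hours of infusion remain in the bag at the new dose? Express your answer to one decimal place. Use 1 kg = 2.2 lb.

Initial rate:
Weight = 120 lb ÷ 2.2 lb/kg = 54.54545 kg
Dose = 2.7 mcg/kg/hr × 54.54545 kg = 147.2727 mcg/hr
Concentration = 1543 mcg ÷ 43 mL = 35.88372 mcg/mL
Rate = 147.2727 mcg/hr ÷ 35.88372 mcg/mL = 4.104165 mL/hr
Volume infused so far = 4.104165 mL/hr × 2.4 hr = 9.849997 mL
Volume remaining = 43 − 9.849997 = 33.15 mL
New rate:
Dose = 2.3 mcg/kg/hr × 54.54545 kg = 125.4545 mcg/hr
Rate = 125.4545 mcg/hr ÷ 35.88372 mcg/mL = 3.496141 mL/hr
Time remaining = 33.15 mL ÷ 3.496141 mL/hr = 9.481884 hr

9.5 hours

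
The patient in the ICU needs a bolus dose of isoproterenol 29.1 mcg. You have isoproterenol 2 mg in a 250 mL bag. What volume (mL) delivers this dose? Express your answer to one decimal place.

3.6 mL

Concentration = 2 mg ÷ 250 mL = 0.008 mg/mL = 8 mcg/mL
Volume = 29.1 mcg ÷ 8 mcg/mL = 3.6375 mL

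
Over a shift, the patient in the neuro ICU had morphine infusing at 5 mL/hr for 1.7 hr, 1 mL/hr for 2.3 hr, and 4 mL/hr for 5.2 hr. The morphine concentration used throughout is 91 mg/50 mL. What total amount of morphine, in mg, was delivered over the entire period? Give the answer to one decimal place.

Concentration = 91 mg ÷ 50 mL = 1.82 mg/mL
Stage 1: 5 mL/hr × 1.7 hr = 8.5 mL → 8.5 mL × 1.82 mg/mL = 15.47 mg
Stage 2: 1 mL/hr × 2.3 hr = 2.3 mL → 2.3 mL × 1.82 mg/mL = 4.186 mg
Stage 3: 4 mL/hr × 5.2 hr = 20.8 mL → 20.8 mL × 1.82 mg/mL = 37.856 mg
Total = 15.47 + 4.186 + 37.856 = 57.512 mg

57.5 mg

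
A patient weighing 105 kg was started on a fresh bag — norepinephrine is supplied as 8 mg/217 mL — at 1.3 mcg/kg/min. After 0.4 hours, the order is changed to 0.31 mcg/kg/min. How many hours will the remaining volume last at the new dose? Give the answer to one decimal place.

Initial rate:
Dose = 1.3 mcg/kg/min × 105 kg = 136.5 mcg/min
136.5 mcg/min × 60 min/hr = 8190 mcg/hr
Concentration = 8 mg ÷ 217 mL = 0.03686636 mg/mL = 36.86636 mcg/mL
Rate = 8190 mcg/hr ÷ 36.86636 mcg/mL = 222.1538 mL/hr
Volume infused so far = 222.1538 mL/hr × 0.4 hr = 88.8615 mL
Volume remaining = 217 − 88.8615 = 128.1385 mL
New rate:
Dose = 0.31 mcg/kg/min × 105 kg = 32.55 mcg/min
32.55 mcg/min × 60 min/hr = 1953 mcg/hr
Rate = 1953 mcg/hr ÷ 36.86636 mcg/mL = 52.97512 mL/hr
Time remaining = 128.1385 mL ÷ 52.97512 mL/hr = 2.418843 hr

2.4 hours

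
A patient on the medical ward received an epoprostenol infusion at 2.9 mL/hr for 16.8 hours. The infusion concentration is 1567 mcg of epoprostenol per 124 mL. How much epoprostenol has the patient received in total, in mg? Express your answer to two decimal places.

0.62 mg

Concentration = 1567 mcg ÷ 124 mL = 12.6371 mcg/mL = 12637.1 ng/mL
Drug rate = 2.9 mL/hr × 12637.1 ng/mL = 36647.58 ng/hr
Total = 36647.58 ng/hr × 16.8 hr = 615679.4 ng = 0.6156794 mg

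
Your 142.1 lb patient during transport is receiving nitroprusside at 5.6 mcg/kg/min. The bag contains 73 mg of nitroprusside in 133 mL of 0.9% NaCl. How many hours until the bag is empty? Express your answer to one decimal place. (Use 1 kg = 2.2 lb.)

3.4 hours

Weight = 142.1 lb ÷ 2.2 lb/kg = 64.59091 kg
Dose = 5.6 mcg/kg/min × 64.59091 kg = 361.7091 mcg/min
361.7091 mcg/min × 60 min/hr = 21702.55 mcg/hr
Concentration = 73 mg ÷ 133 mL = 0.5488722 mg/mL = 548.8722 mcg/mL
Rate = 21702.55 mcg/hr ÷ 548.8722 mcg/mL = 39.54025 mL/hr
Duration = 133 mL ÷ 39.54025 mL/hr = 3.363661 hr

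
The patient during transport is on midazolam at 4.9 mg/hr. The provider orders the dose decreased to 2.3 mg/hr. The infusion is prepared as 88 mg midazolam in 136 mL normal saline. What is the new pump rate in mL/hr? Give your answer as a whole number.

Concentration = 88 mg ÷ 136 mL = 0.6470588 mg/mL
Rate = 2.3 mg/hr ÷ 0.6470588 mg/mL = 3.554545 mL/hr

4 mL/hr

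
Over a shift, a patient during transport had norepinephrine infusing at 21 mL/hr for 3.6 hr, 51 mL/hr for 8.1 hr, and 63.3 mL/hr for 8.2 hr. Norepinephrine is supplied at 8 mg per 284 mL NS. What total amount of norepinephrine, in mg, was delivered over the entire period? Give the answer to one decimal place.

28.4 mg

Concentration = 8 mg ÷ 284 mL = 0.02816901 mg/mL
Stage 1: 21 mL/hr × 3.6 hr = 75.6 mL → 75.6 mL × 0.02816901 mg/mL = 2.129577 mg
Stage 2: 51 mL/hr × 8.1 hr = 413.1 mL → 413.1 mL × 0.02816901 mg/mL = 11.63662 mg
Stage 3: 63.3 mL/hr × 8.2 hr = 519.06 mL → 519.06 mL × 0.02816901 mg/mL = 14.62141 mg
Total = 2.129577 + 11.63662 + 14.62141 = 28.38761 mg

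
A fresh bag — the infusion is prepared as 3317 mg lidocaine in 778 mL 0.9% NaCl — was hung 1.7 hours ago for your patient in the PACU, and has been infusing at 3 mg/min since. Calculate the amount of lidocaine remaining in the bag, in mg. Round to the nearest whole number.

3011 mg

3 mg/min × 60 min/hr = 180 mg/hr
Concentration = 3317 mg ÷ 778 mL = 4.263496 mg/mL
Rate = 180 mg/hr ÷ 4.263496 mg/mL = 42.21887 mL/hr
Volume infused = 42.21887 mL/hr × 1.7 hr = 71.77208 mL
Volume remaining = 778 − 71.77208 = 706.2279 mL
Drug remaining = 706.2279 mL × 4.263496 mg/mL = 3011 mg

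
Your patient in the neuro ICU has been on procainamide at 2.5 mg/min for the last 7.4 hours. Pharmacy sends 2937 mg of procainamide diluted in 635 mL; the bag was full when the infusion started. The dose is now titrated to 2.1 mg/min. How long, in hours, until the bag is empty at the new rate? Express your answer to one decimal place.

Initial rate:
2.5 mg/min × 60 min/hr = 150 mg/hr
Concentration = 2937 mg ÷ 635 mL = 4.625197 mg/mL
Rate = 150 mg/hr ÷ 4.625197 mg/mL = 32.43105 mL/hr
Volume infused so far = 32.43105 mL/hr × 7.4 hr = 239.9898 mL
Volume remaining = 635 − 239.9898 = 395.0102 mL
New rate:
2.1 mg/min × 60 min/hr = 126 mg/hr
Rate = 126 mg/hr ÷ 4.625197 mg/mL = 27.24208 mL/hr
Time remaining = 395.0102 mL ÷ 27.24208 mL/hr = 14.5 hr

14.5 hours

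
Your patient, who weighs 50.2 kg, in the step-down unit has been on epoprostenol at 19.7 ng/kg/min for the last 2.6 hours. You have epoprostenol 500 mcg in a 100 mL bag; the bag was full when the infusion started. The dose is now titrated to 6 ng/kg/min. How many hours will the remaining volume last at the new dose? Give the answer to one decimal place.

Initial rate:
Dose = 19.7 ng/kg/min × 50.2 kg = 988.94 ng/min
988.94 ng/min × 60 min/hr = 59336.4 ng/hr
Concentration = 500 mcg ÷ 100 mL = 5 mcg/mL = 5000 ng/mL
Rate = 59336.4 ng/hr ÷ 5000 ng/mL = 11.86728 mL/hr
Volume infused so far = 11.86728 mL/hr × 2.6 hr = 30.85493 mL
Volume remaining = 100 − 30.85493 = 69.14507 mL
New rate:
Dose = 6 ng/kg/min × 50.2 kg = 301.2 ng/min
301.2 ng/min × 60 min/hr = 18072 ng/hr
Rate = 18072 ng/hr ÷ 5000 ng/mL = 3.6144 mL/hr
Time remaining = 69.14507 mL ÷ 3.6144 mL/hr = 19.13044 hr

19.1 hours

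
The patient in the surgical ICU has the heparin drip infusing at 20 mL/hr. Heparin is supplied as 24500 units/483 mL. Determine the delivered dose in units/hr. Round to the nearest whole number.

1014 units/hr

Concentration = 24500 units ÷ 483 mL = 50.72464 units/mL
Drug rate = 20 mL/hr × 50.72464 units/mL = 1014.493 units/hr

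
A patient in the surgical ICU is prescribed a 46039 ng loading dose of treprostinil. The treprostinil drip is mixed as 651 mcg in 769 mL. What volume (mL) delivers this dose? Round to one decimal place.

Concentration = 651 mcg ÷ 769 mL = 0.846554 mcg/mL = 846.554 ng/mL
Volume = 46039 ng ÷ 846.554 ng/mL = 54.38401 mL

54.4 mL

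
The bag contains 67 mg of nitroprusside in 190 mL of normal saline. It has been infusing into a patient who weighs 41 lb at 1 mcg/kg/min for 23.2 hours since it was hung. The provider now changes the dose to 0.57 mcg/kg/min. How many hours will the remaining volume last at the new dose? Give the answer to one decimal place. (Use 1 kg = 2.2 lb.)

64.4 hours

Initial rate:
Weight = 41 lb ÷ 2.2 lb/kg = 18.63636 kg
Dose = 1 mcg/kg/min × 18.63636 kg = 18.63636 mcg/min
18.63636 mcg/min × 60 min/hr = 1118.182 mcg/hr
Concentration = 67 mg ÷ 190 mL = 0.3526316 mg/mL = 352.6316 mcg/mL
Rate = 1118.182 mcg/hr ÷ 352.6316 mcg/mL = 3.170963 mL/hr
Volume infused so far = 3.170963 mL/hr × 23.2 hr = 73.56635 mL
Volume remaining = 190 − 73.56635 = 116.4336 mL
New rate:
Dose = 0.57 mcg/kg/min × 18.63636 kg = 10.62273 mcg/min
10.62273 mcg/min × 60 min/hr = 637.3636 mcg/hr
Rate = 637.3636 mcg/hr ÷ 352.6316 mcg/mL = 1.807449 mL/hr
Time remaining = 116.4336 mL ÷ 1.807449 mL/hr = 64.41877 hr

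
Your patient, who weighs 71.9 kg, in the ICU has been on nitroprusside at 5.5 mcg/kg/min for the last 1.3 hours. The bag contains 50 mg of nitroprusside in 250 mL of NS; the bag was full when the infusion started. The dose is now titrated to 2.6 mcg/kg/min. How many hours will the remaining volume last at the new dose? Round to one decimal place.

Initial rate:
Dose = 5.5 mcg/kg/min × 71.9 kg = 395.45 mcg/min
395.45 mcg/min × 60 min/hr = 23727 mcg/hr
Concentration = 50 mg ÷ 250 mL = 0.2 mg/mL = 200 mcg/mL
Rate = 23727 mcg/hr ÷ 200 mcg/mL = 118.635 mL/hr
Volume infused so far = 118.635 mL/hr × 1.3 hr = 154.2255 mL
Volume remaining = 250 − 154.2255 = 95.7745 mL
New rate:
Dose = 2.6 mcg/kg/min × 71.9 kg = 186.94 mcg/min
186.94 mcg/min × 60 min/hr = 11216.4 mcg/hr
Rate = 11216.4 mcg/hr ÷ 200 mcg/mL = 56.082 mL/hr
Time remaining = 95.7745 mL ÷ 56.082 mL/hr = 1.707758 hr

1.7 hours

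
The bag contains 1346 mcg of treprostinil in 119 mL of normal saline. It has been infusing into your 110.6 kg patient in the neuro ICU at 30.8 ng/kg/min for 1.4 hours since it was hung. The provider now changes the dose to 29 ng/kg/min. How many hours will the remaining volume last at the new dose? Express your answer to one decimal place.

5.5 hours

Initial rate:
Dose = 30.8 ng/kg/min × 110.6 kg = 3406.48 ng/min
3406.48 ng/min × 60 min/hr = 204388.8 ng/hr
Concentration = 1346 mcg ÷ 119 mL = 11.31092 mcg/mL = 11310.92 ng/mL
Rate = 204388.8 ng/hr ÷ 11310.92 ng/mL = 18.07004 mL/hr
Volume infused so far = 18.07004 mL/hr × 1.4 hr = 25.29805 mL
Volume remaining = 119 − 25.29805 = 93.70195 mL
New rate:
Dose = 29 ng/kg/min × 110.6 kg = 3207.4 ng/min
3207.4 ng/min × 60 min/hr = 192444 ng/hr
Rate = 192444 ng/hr ÷ 11310.92 ng/mL = 17.01399 mL/hr
Time remaining = 93.70195 mL ÷ 17.01399 mL/hr = 5.507346 hr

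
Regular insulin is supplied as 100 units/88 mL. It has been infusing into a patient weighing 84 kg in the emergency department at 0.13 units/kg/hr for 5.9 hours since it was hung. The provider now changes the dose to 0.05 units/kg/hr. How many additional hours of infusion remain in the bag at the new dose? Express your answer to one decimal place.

Initial rate:
Dose = 0.13 units/kg/hr × 84 kg = 10.92 units/hr
Concentration = 100 units ÷ 88 mL = 1.136364 units/mL
Rate = 10.92 units/hr ÷ 1.136364 units/mL = 9.6096 mL/hr
Volume infused so far = 9.6096 mL/hr × 5.9 hr = 56.69664 mL
Volume remaining = 88 − 56.69664 = 31.30336 mL
New rate:
Dose = 0.05 units/kg/hr × 84 kg = 4.2 units/hr
Rate = 4.2 units/hr ÷ 1.136364 units/mL = 3.696 mL/hr
Time remaining = 31.30336 mL ÷ 3.696 mL/hr = 8.469524 hr

8.5 hours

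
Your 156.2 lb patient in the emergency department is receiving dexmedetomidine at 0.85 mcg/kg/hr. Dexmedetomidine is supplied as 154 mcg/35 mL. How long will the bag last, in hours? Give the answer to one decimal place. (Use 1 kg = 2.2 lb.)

2.6 hours

Weight = 156.2 lb ÷ 2.2 lb/kg = 71 kg
Dose = 0.85 mcg/kg/hr × 71 kg = 60.35 mcg/hr
Concentration = 154 mcg ÷ 35 mL = 4.4 mcg/mL
Rate = 60.35 mcg/hr ÷ 4.4 mcg/mL = 13.71591 mL/hr
Duration = 35 mL ÷ 13.71591 mL/hr = 2.551781 hr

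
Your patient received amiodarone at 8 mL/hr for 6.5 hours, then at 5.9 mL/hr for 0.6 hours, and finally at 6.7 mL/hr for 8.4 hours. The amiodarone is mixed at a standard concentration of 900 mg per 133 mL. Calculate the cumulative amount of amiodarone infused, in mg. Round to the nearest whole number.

757 mg

Concentration = 900 mg ÷ 133 mL = 6.766917 mg/mL
Stage 1: 8 mL/hr × 6.5 hr = 52 mL → 52 mL × 6.766917 mg/mL = 351.8797 mg
Stage 2: 5.9 mL/hr × 0.6 hr = 3.54 mL → 3.54 mL × 6.766917 mg/mL = 23.95489 mg
Stage 3: 6.7 mL/hr × 8.4 hr = 56.28 mL → 56.28 mL × 6.766917 mg/mL = 380.8421 mg
Total = 351.8797 + 23.95489 + 380.8421 = 756.6767 mg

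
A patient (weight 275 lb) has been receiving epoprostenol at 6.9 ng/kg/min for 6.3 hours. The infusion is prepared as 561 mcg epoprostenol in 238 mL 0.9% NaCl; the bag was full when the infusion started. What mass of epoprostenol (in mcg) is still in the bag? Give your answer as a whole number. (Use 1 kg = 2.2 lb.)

235 mcg

Weight = 275 lb ÷ 2.2 lb/kg = 125 kg
Dose = 6.9 ng/kg/min × 125 kg = 862.5 ng/min
862.5 ng/min × 60 min/hr = 51750 ng/hr
Concentration = 561 mcg ÷ 238 mL = 2.357143 mcg/mL = 2357.143 ng/mL
Rate = 51750 ng/hr ÷ 2357.143 ng/mL = 21.95455 mL/hr
Volume infused = 21.95455 mL/hr × 6.3 hr = 138.3136 mL
Volume remaining = 238 − 138.3136 = 99.68636 mL
Drug remaining = 99.68636 mL × 2357.143 ng/mL = 234975 ng = 234.975 mcg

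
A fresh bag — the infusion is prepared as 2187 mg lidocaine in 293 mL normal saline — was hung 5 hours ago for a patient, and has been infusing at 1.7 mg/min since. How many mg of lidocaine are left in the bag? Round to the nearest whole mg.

1677 mg

1.7 mg/min × 60 min/hr = 102 mg/hr
Concentration = 2187 mg ÷ 293 mL = 7.464164 mg/mL
Rate = 102 mg/hr ÷ 7.464164 mg/mL = 13.66529 mL/hr
Volume infused = 13.66529 mL/hr × 5 hr = 68.32647 mL
Volume remaining = 293 − 68.32647 = 224.6735 mL
Drug remaining = 224.6735 mL × 7.464164 mg/mL = 1677 mg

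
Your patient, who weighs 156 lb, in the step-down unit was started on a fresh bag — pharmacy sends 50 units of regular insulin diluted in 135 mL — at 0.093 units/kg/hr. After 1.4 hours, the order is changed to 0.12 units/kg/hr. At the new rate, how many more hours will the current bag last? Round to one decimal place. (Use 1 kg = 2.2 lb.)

4.8 hours

Initial rate:
Weight = 156 lb ÷ 2.2 lb/kg = 70.90909 kg
Dose = 0.093 units/kg/hr × 70.90909 kg = 6.594545 units/hr
Concentration = 50 units ÷ 135 mL = 0.3703704 units/mL
Rate = 6.594545 units/hr ÷ 0.3703704 units/mL = 17.80527 mL/hr
Volume infused so far = 17.80527 mL/hr × 1.4 hr = 24.92738 mL
Volume remaining = 135 − 24.92738 = 110.0726 mL
New rate:
Dose = 0.12 units/kg/hr × 70.90909 kg = 8.509091 units/hr
Rate = 8.509091 units/hr ÷ 0.3703704 units/mL = 22.97455 mL/hr
Time remaining = 110.0726 mL ÷ 22.97455 mL/hr = 4.791068 hr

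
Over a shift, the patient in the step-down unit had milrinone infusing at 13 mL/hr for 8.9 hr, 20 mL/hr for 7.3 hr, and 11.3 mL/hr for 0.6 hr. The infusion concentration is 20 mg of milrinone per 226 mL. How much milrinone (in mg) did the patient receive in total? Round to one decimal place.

23.8 mg

Concentration = 20 mg ÷ 226 mL = 0.08849558 mg/mL
Stage 1: 13 mL/hr × 8.9 hr = 115.7 mL → 115.7 mL × 0.08849558 mg/mL = 10.23894 mg
Stage 2: 20 mL/hr × 7.3 hr = 146 mL → 146 mL × 0.08849558 mg/mL = 12.92035 mg
Stage 3: 11.3 mL/hr × 0.6 hr = 6.78 mL → 6.78 mL × 0.08849558 mg/mL = 0.6 mg
Total = 10.23894 + 12.92035 + 0.6 = 23.75929 mg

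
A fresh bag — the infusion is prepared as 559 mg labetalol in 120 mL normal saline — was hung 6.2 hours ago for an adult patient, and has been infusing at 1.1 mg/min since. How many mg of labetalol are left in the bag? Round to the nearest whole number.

150 mg

1.1 mg/min × 60 min/hr = 66 mg/hr
Concentration = 559 mg ÷ 120 mL = 4.658333 mg/mL
Rate = 66 mg/hr ÷ 4.658333 mg/mL = 14.16816 mL/hr
Volume infused = 14.16816 mL/hr × 6.2 hr = 87.84258 mL
Volume remaining = 120 − 87.84258 = 32.15742 mL
Drug remaining = 32.15742 mL × 4.658333 mg/mL = 149.8 mg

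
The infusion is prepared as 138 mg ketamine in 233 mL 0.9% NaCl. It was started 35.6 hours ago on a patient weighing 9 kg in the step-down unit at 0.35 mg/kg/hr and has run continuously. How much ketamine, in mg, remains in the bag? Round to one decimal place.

Dose = 0.35 mg/kg/hr × 9 kg = 3.15 mg/hr
Concentration = 138 mg ÷ 233 mL = 0.5922747 mg/mL
Rate = 3.15 mg/hr ÷ 0.5922747 mg/mL = 5.318478 mL/hr
Volume infused = 5.318478 mL/hr × 35.6 hr = 189.3378 mL
Volume remaining = 233 − 189.3378 = 43.66217 mL
Drug remaining = 43.66217 mL × 0.5922747 mg/mL = 25.86 mg

25.9 mg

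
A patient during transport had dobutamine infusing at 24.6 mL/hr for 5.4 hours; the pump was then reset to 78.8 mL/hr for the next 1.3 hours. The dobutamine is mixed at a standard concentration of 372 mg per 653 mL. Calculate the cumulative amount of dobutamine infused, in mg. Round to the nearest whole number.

134 mg

Concentration = 372 mg ÷ 653 mL = 0.5696784 mg/mL
Stage 1: 24.6 mL/hr × 5.4 hr = 132.84 mL → 132.84 mL × 0.5696784 mg/mL = 75.67608 mg
Stage 2: 78.8 mL/hr × 1.3 hr = 102.44 mL → 102.44 mL × 0.5696784 mg/mL = 58.35786 mg
Total = 75.67608 + 58.35786 = 134.0339 mg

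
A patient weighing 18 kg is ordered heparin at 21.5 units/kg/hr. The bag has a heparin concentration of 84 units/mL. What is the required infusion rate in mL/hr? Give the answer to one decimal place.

Dose = 21.5 units/kg/hr × 18 kg = 387 units/hr
Rate = 387 units/hr ÷ 84 units/mL = 4.607143 mL/hr

4.6 mL/hr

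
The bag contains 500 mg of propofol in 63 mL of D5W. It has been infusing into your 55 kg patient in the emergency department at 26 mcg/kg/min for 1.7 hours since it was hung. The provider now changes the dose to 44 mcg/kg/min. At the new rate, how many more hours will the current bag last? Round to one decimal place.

2.4 hours

Initial rate:
Dose = 26 mcg/kg/min × 55 kg = 1430 mcg/min
1430 mcg/min × 60 min/hr = 85800 mcg/hr
Concentration = 500 mg ÷ 63 mL = 7.936508 mg/mL = 7936.508 mcg/mL
Rate = 85800 mcg/hr ÷ 7936.508 mcg/mL = 10.8108 mL/hr
Volume infused so far = 10.8108 mL/hr × 1.7 hr = 18.37836 mL
Volume remaining = 63 − 18.37836 = 44.62164 mL
New rate:
Dose = 44 mcg/kg/min × 55 kg = 2420 mcg/min
2420 mcg/min × 60 min/hr = 145200 mcg/hr
Rate = 145200 mcg/hr ÷ 7936.508 mcg/mL = 18.2952 mL/hr
Time remaining = 44.62164 mL ÷ 18.2952 mL/hr = 2.438981 hr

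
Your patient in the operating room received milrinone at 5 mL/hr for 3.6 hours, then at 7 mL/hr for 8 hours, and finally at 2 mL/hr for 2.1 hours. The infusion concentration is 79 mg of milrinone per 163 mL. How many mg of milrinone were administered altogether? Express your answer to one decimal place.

37.9 mg

Concentration = 79 mg ÷ 163 mL = 0.4846626 mg/mL
Stage 1: 5 mL/hr × 3.6 hr = 18 mL → 18 mL × 0.4846626 mg/mL = 8.723926 mg
Stage 2: 7 mL/hr × 8 hr = 56 mL → 56 mL × 0.4846626 mg/mL = 27.1411 mg
Stage 3: 2 mL/hr × 2.1 hr = 4.2 mL → 4.2 mL × 0.4846626 mg/mL = 2.035583 mg
Total = 8.723926 + 27.1411 + 2.035583 = 37.90061 mg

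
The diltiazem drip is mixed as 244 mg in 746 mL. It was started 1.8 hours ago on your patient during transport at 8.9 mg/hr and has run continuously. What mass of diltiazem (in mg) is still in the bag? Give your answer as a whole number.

228 mg

Concentration = 244 mg ÷ 746 mL = 0.3270777 mg/mL
Rate = 8.9 mg/hr ÷ 0.3270777 mg/mL = 27.21066 mL/hr
Volume infused = 27.21066 mL/hr × 1.8 hr = 48.97918 mL
Volume remaining = 746 − 48.97918 = 697.0208 mL
Drug remaining = 697.0208 mL × 0.3270777 mg/mL = 227.98 mg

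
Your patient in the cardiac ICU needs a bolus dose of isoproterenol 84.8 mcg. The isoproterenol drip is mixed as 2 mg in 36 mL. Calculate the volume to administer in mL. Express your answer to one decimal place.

Concentration = 2 mg ÷ 36 mL = 0.05555556 mg/mL = 55.55556 mcg/mL
Volume = 84.8 mcg ÷ 55.55556 mcg/mL = 1.5264 mL

1.5 mL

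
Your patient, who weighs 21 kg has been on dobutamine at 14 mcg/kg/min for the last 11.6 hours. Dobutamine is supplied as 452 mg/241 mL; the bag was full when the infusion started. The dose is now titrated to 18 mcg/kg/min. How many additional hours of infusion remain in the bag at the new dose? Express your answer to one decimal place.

10.9 hours

Initial rate:
Dose = 14 mcg/kg/min × 21 kg = 294 mcg/min
294 mcg/min × 60 min/hr = 17640 mcg/hr
Concentration = 452 mg ÷ 241 mL = 1.875519 mg/mL = 1875.519 mcg/mL
Rate = 17640 mcg/hr ÷ 1875.519 mcg/mL = 9.405398 mL/hr
Volume infused so far = 9.405398 mL/hr × 11.6 hr = 109.1026 mL
Volume remaining = 241 − 109.1026 = 131.8974 mL
New rate:
Dose = 18 mcg/kg/min × 21 kg = 378 mcg/min
378 mcg/min × 60 min/hr = 22680 mcg/hr
Rate = 22680 mcg/hr ÷ 1875.519 mcg/mL = 12.09265 mL/hr
Time remaining = 131.8974 mL ÷ 12.09265 mL/hr = 10.90723 hr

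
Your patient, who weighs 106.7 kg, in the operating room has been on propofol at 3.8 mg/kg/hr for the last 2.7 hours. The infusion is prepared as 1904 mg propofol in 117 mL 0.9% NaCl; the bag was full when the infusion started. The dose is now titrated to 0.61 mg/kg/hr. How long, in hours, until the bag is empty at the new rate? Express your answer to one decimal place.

Initial rate:
Dose = 3.8 mg/kg/hr × 106.7 kg = 405.46 mg/hr
Concentration = 1904 mg ÷ 117 mL = 16.2735 mg/mL
Rate = 405.46 mg/hr ÷ 16.2735 mg/mL = 24.91535 mL/hr
Volume infused so far = 24.91535 mL/hr × 2.7 hr = 67.27144 mL
Volume remaining = 117 − 67.27144 = 49.72856 mL
New rate:
Dose = 0.61 mg/kg/hr × 106.7 kg = 65.087 mg/hr
Rate = 65.087 mg/hr ÷ 16.2735 mg/mL = 3.999569 mL/hr
Time remaining = 49.72856 mL ÷ 3.999569 mL/hr = 12.43348 hr

12.4 hours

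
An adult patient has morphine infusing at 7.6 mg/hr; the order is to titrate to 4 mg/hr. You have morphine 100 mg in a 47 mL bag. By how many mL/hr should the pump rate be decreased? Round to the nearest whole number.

2 mL/hr

At the current dose:
Concentration = 100 mg ÷ 47 mL = 2.12766 mg/mL
Rate = 7.6 mg/hr ÷ 2.12766 mg/mL = 3.572 mL/hr
At the new dose:
Rate = 4 mg/hr ÷ 2.12766 mg/mL = 1.88 mL/hr
Change = 1.88 − 3.572 = -1.692 mL/hr → 1.692 mL/hr decrease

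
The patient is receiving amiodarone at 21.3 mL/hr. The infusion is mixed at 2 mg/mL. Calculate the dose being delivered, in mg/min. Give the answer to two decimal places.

Drug rate = 21.3 mL/hr × 2 mg/mL = 42.6 mg/hr
42.6 mg/hr ÷ 60 min/hr = 0.71 mg/min

0.71 mg/min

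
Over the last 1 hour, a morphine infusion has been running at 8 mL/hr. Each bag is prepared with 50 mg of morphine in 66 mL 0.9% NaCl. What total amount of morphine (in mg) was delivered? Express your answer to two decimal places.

Concentration = 50 mg ÷ 66 mL = 0.7575758 mg/mL
Drug rate = 8 mL/hr × 0.7575758 mg/mL = 6.060606 mg/hr
Total = 6.060606 mg/hr × 1 hr = 6.060606 mg

6.06 mg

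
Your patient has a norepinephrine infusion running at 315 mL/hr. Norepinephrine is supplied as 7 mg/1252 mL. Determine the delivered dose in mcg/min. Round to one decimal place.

Concentration = 7 mg ÷ 1252 mL = 0.005591054 mg/mL = 5.591054 mcg/mL
Drug rate = 315 mL/hr × 5.591054 mcg/mL = 1761.182 mcg/hr
1761.182 mcg/hr ÷ 60 min/hr = 29.35304 mcg/min

29.4 mcg/min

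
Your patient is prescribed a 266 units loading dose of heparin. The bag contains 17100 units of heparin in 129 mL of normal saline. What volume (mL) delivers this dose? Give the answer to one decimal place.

2.0 mL

Concentration = 17100 units ÷ 129 mL = 132.5581 units/mL
Volume = 266 units ÷ 132.5581 units/mL = 2.006667 mL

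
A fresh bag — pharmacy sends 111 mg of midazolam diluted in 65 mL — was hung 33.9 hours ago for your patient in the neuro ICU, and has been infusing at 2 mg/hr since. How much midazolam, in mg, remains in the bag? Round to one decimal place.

Concentration = 111 mg ÷ 65 mL = 1.707692 mg/mL
Rate = 2 mg/hr ÷ 1.707692 mg/mL = 1.171171 mL/hr
Volume infused = 1.171171 mL/hr × 33.9 hr = 39.7027 mL
Volume remaining = 65 − 39.7027 = 25.2973 mL
Drug remaining = 25.2973 mL × 1.707692 mg/mL = 43.2 mg

43.2 mg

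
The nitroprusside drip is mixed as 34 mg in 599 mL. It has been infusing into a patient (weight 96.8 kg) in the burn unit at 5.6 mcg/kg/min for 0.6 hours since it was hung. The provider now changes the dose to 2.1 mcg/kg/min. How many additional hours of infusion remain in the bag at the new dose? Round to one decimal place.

Initial rate:
Dose = 5.6 mcg/kg/min × 96.8 kg = 542.08 mcg/min
542.08 mcg/min × 60 min/hr = 32524.8 mcg/hr
Concentration = 34 mg ÷ 599 mL = 0.05676127 mg/mL = 56.76127 mcg/mL
Rate = 32524.8 mcg/hr ÷ 56.76127 mcg/mL = 573.0104 mL/hr
Volume infused so far = 573.0104 mL/hr × 0.6 hr = 343.8063 mL
Volume remaining = 599 − 343.8063 = 255.1937 mL
New rate:
Dose = 2.1 mcg/kg/min × 96.8 kg = 203.28 mcg/min
203.28 mcg/min × 60 min/hr = 12196.8 mcg/hr
Rate = 12196.8 mcg/hr ÷ 56.76127 mcg/mL = 214.8789 mL/hr
Time remaining = 255.1937 mL ÷ 214.8789 mL/hr = 1.187616 hr

1.2 hours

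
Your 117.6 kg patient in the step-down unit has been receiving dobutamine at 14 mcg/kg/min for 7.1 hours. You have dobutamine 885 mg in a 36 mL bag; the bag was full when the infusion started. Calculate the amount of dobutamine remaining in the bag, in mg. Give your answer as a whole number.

Dose = 14 mcg/kg/min × 117.6 kg = 1646.4 mcg/min
1646.4 mcg/min × 60 min/hr = 98784 mcg/hr
Concentration = 885 mg ÷ 36 mL = 24.58333 mg/mL = 24583.33 mcg/mL
Rate = 98784 mcg/hr ÷ 24583.33 mcg/mL = 4.018332 mL/hr
Volume infused = 4.018332 mL/hr × 7.1 hr = 28.53016 mL
Volume remaining = 36 − 28.53016 = 7.469841 mL
Drug remaining = 7.469841 mL × 24583.33 mcg/mL = 183633.6 mcg = 183.6336 mg

184 mg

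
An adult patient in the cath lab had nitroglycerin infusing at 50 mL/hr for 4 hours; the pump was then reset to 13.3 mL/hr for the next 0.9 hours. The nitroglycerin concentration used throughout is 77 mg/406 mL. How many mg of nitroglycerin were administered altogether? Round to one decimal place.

40.2 mg

Concentration = 77 mg ÷ 406 mL = 0.1896552 mg/mL
Stage 1: 50 mL/hr × 4 hr = 200 mL → 200 mL × 0.1896552 mg/mL = 37.93103 mg
Stage 2: 13.3 mL/hr × 0.9 hr = 11.97 mL → 11.97 mL × 0.1896552 mg/mL = 2.270172 mg
Total = 37.93103 + 2.270172 = 40.20121 mg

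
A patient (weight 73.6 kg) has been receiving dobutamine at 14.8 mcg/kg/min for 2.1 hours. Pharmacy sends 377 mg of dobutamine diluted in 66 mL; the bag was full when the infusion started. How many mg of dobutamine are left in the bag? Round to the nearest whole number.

Dose = 14.8 mcg/kg/min × 73.6 kg = 1089.28 mcg/min
1089.28 mcg/min × 60 min/hr = 65356.8 mcg/hr
Concentration = 377 mg ÷ 66 mL = 5.712121 mg/mL = 5712.121 mcg/mL
Rate = 65356.8 mcg/hr ÷ 5712.121 mcg/mL = 11.44177 mL/hr
Volume infused = 11.44177 mL/hr × 2.1 hr = 24.02773 mL
Volume remaining = 66 − 24.02773 = 41.97227 mL
Drug remaining = 41.97227 mL × 5712.121 mcg/mL = 239750.7 mcg = 239.7507 mg

240 mg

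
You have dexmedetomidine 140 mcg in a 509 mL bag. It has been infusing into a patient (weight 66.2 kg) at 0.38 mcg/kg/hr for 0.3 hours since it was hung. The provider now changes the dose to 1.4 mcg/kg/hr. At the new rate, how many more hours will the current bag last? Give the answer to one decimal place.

Initial rate:
Dose = 0.38 mcg/kg/hr × 66.2 kg = 25.156 mcg/hr
Concentration = 140 mcg ÷ 509 mL = 0.2750491 mcg/mL
Rate = 25.156 mcg/hr ÷ 0.2750491 mcg/mL = 91.46003 mL/hr
Volume infused so far = 91.46003 mL/hr × 0.3 hr = 27.43801 mL
Volume remaining = 509 − 27.43801 = 481.562 mL
New rate:
Dose = 1.4 mcg/kg/hr × 66.2 kg = 92.68 mcg/hr
Rate = 92.68 mcg/hr ÷ 0.2750491 mcg/mL = 336.958 mL/hr
Time remaining = 481.562 mL ÷ 336.958 mL/hr = 1.429145 hr

1.4 hours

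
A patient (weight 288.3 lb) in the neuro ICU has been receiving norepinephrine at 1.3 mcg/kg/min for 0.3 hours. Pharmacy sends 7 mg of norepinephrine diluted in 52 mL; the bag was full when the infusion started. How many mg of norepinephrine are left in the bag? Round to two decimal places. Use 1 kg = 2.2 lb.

Weight = 288.3 lb ÷ 2.2 lb/kg = 131.0455 kg
Dose = 1.3 mcg/kg/min × 131.0455 kg = 170.3591 mcg/min
170.3591 mcg/min × 60 min/hr = 10221.55 mcg/hr
Concentration = 7 mg ÷ 52 mL = 0.1346154 mg/mL = 134.6154 mcg/mL
Rate = 10221.55 mcg/hr ÷ 134.6154 mcg/mL = 75.93148 mL/hr
Volume infused = 75.93148 mL/hr × 0.3 hr = 22.77944 mL
Volume remaining = 52 − 22.77944 = 29.22056 mL
Drug remaining = 29.22056 mL × 134.6154 mcg/mL = 3933.536 mcg = 3.933536 mg

3.93 mg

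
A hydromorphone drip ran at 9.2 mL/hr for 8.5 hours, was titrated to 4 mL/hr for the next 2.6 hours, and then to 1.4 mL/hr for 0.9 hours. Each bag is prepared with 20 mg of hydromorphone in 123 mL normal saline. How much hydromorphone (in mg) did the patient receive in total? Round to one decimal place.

Concentration = 20 mg ÷ 123 mL = 0.1626016 mg/mL
Stage 1: 9.2 mL/hr × 8.5 hr = 78.2 mL → 78.2 mL × 0.1626016 mg/mL = 12.71545 mg
Stage 2: 4 mL/hr × 2.6 hr = 10.4 mL → 10.4 mL × 0.1626016 mg/mL = 1.691057 mg
Stage 3: 1.4 mL/hr × 0.9 hr = 1.26 mL → 1.26 mL × 0.1626016 mg/mL = 0.204878 mg
Total = 12.71545 + 1.691057 + 0.204878 = 14.61138 mg

14.6 mg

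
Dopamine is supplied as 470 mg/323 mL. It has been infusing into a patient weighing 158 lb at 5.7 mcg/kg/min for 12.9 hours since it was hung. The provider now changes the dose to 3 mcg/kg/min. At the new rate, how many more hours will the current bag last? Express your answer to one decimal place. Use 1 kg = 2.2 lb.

Initial rate:
Weight = 158 lb ÷ 2.2 lb/kg = 71.81818 kg
Dose = 5.7 mcg/kg/min × 71.81818 kg = 409.3636 mcg/min
409.3636 mcg/min × 60 min/hr = 24561.82 mcg/hr
Concentration = 470 mg ÷ 323 mL = 1.455108 mg/mL = 1455.108 mcg/mL
Rate = 24561.82 mcg/hr ÷ 1455.108 mcg/mL = 16.87972 mL/hr
Volume infused so far = 16.87972 mL/hr × 12.9 hr = 217.7484 mL
Volume remaining = 323 − 217.7484 = 105.2516 mL
New rate:
Dose = 3 mcg/kg/min × 71.81818 kg = 215.4545 mcg/min
215.4545 mcg/min × 60 min/hr = 12927.27 mcg/hr
Rate = 12927.27 mcg/hr ÷ 1455.108 mcg/mL = 8.884062 mL/hr
Time remaining = 105.2516 mL ÷ 8.884062 mL/hr = 11.84724 hr

11.8 hours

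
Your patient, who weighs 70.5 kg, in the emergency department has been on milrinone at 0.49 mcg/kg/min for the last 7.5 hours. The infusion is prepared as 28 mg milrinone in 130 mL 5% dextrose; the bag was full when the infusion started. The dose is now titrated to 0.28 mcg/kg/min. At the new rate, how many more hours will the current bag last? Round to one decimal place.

10.5 hours

Initial rate:
Dose = 0.49 mcg/kg/min × 70.5 kg = 34.545 mcg/min
34.545 mcg/min × 60 min/hr = 2072.7 mcg/hr
Concentration = 28 mg ÷ 130 mL = 0.2153846 mg/mL = 215.3846 mcg/mL
Rate = 2072.7 mcg/hr ÷ 215.3846 mcg/mL = 9.62325 mL/hr
Volume infused so far = 9.62325 mL/hr × 7.5 hr = 72.17437 mL
Volume remaining = 130 − 72.17437 = 57.82563 mL
New rate:
Dose = 0.28 mcg/kg/min × 70.5 kg = 19.74 mcg/min
19.74 mcg/min × 60 min/hr = 1184.4 mcg/hr
Rate = 1184.4 mcg/hr ÷ 215.3846 mcg/mL = 5.499 mL/hr
Time remaining = 57.82563 mL ÷ 5.499 mL/hr = 10.51566 hr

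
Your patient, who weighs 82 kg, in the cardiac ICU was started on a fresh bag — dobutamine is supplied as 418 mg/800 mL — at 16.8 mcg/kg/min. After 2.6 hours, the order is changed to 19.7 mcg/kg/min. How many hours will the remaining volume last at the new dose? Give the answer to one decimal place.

Initial rate:
Dose = 16.8 mcg/kg/min × 82 kg = 1377.6 mcg/min
1377.6 mcg/min × 60 min/hr = 82656 mcg/hr
Concentration = 418 mg ÷ 800 mL = 0.5225 mg/mL = 522.5 mcg/mL
Rate = 82656 mcg/hr ÷ 522.5 mcg/mL = 158.1933 mL/hr
Volume infused so far = 158.1933 mL/hr × 2.6 hr = 411.3026 mL
Volume remaining = 800 − 411.3026 = 388.6974 mL
New rate:
Dose = 19.7 mcg/kg/min × 82 kg = 1615.4 mcg/min
1615.4 mcg/min × 60 min/hr = 96924 mcg/hr
Rate = 96924 mcg/hr ÷ 522.5 mcg/mL = 185.5005 mL/hr
Time remaining = 388.6974 mL ÷ 185.5005 mL/hr = 2.095398 hr

2.1 hours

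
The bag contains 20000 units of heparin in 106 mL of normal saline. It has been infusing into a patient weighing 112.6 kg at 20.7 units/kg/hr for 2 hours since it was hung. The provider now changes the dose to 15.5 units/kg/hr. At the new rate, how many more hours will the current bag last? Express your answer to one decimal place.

Initial rate:
Dose = 20.7 units/kg/hr × 112.6 kg = 2330.82 units/hr
Concentration = 20000 units ÷ 106 mL = 188.6792 units/mL
Rate = 2330.82 units/hr ÷ 188.6792 units/mL = 12.35335 mL/hr
Volume infused so far = 12.35335 mL/hr × 2 hr = 24.70669 mL
Volume remaining = 106 − 24.70669 = 81.29331 mL
New rate:
Dose = 15.5 units/kg/hr × 112.6 kg = 1745.3 units/hr
Rate = 1745.3 units/hr ÷ 188.6792 units/mL = 9.25009 mL/hr
Time remaining = 81.29331 mL ÷ 9.25009 mL/hr = 8.78838 hr

8.8 hours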